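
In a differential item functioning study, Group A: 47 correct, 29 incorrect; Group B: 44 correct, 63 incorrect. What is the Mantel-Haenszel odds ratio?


Odds_A = 47/29 = 1.6207
Odds_B = 44/63 = 0.6984
OR = Odds_A / Odds_B = 1.6207 / 0.6984
Exactly, OR = (47 * 63) / (29 * 44) = 2961 / 1276
OR = 2.3205

2.3205


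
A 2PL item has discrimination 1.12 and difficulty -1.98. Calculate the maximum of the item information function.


For 2PL, max info at theta = b = -1.98
I_max = a^2 / 4 = 1.12^2 / 4
= 1.2544 / 4
I_max = 0.3136

0.3136


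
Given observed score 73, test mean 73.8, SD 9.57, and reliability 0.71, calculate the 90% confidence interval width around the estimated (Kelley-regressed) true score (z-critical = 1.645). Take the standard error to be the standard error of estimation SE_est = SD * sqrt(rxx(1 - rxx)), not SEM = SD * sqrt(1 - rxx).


True score estimate = 0.71*73 + 0.29*73.8 = 73.232
SE_est = SD * sqrt(rxx * (1 - rxx)) = 9.57 * sqrt(0.71 * 0.29) = 9.57 * sqrt(0.2059) = 4.342503
CI = T_est +/- z * SE_est, so width = 2 * z * SE_est = 2 * 1.645 * 4.342503
Width = 14.2868

14.2868


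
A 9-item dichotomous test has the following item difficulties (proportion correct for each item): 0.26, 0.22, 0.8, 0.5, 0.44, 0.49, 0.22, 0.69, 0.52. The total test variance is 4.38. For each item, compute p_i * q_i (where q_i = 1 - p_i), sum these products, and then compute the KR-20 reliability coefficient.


For each item, compute p_i * q_i:
  Item 1: 0.26 * 0.74 = 0.1924
  Item 2: 0.22 * 0.78 = 0.1716
  Item 3: 0.8 * 0.2 = 0.16
  Item 4: 0.5 * 0.5 = 0.25
  Item 5: 0.44 * 0.56 = 0.2464
  Item 6: 0.49 * 0.51 = 0.2499
  Item 7: 0.22 * 0.78 = 0.1716
  Item 8: 0.69 * 0.31 = 0.2139
  Item 9: 0.52 * 0.48 = 0.2496
Sum(p_i * q_i) = 0.1924 + 0.1716 + 0.16 + 0.25 + 0.2464 + 0.2499 + 0.1716 + 0.2139 + 0.2496 = 1.9054
KR-20 = (k/(k-1)) * (1 - Sum(p_i*q_i) / Var_total)
= (9/8) * (1 - 1.9054/4.38)
= 1.125 * 0.565
KR-20 = 0.6356

0.6356


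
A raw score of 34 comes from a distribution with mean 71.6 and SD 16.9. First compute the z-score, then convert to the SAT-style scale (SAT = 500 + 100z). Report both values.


z = (X - mean) / SD = (34 - 71.6) / 16.9
z = -37.6 / 16.9
z = -2.2249
SAT-scale = SAT = 500 + 100z
Carry z at full precision (z = -37.6 / 16.9) into the conversion:
SAT-scale = 500 + 100 * (-37.6 / 16.9) = 500 + -3760 / 16.9
SAT-scale = 500 + -222.4852
SAT-scale = 277.5148

277.5148


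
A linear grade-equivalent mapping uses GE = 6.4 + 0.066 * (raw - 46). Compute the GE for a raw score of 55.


raw - median = 55 - 46 = 9
slope * diff = 0.066 * 9 = 0.594
GE = 6.4 + 0.594
GE = 6.994

6.994


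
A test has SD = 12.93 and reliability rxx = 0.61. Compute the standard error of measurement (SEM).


SEM = SD * sqrt(1 - rxx)
SEM = 12.93 * sqrt(1 - 0.61)
SEM = 12.93 * sqrt(0.39) = 12.93 * 0.6245
SEM = 8.0748

8.0748


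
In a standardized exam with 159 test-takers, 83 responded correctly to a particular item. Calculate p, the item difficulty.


Item difficulty p = number correct / total examinees
p = 83 / 159
p = 0.522

0.522


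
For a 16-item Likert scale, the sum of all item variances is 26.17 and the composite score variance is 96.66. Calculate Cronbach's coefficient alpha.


alpha = (k/(k-1)) * (1 - sum(si^2)/s_total^2)
= (16/15) * (1 - 26.17/96.66)
alpha = 0.7779

0.7779


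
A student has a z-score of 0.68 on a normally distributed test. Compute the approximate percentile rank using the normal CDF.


CDF(z) = 0.5 * (1 + erf(z/sqrt(2)))
erf(0.4808) = 0.5035
CDF = 0.7517
Percentile rank = 0.7517 * 100 = 75.17

75.17


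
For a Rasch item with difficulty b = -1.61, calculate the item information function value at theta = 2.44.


P = 1/(1+exp(-(2.44--1.61))) = 0.9829
I = P*(1-P) = 0.9829 * 0.0171
I = 0.0168

0.0168


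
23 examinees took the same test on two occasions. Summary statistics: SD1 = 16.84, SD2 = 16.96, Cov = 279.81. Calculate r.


r = cov(X,Y) / (SD_X * SD_Y)
r = 279.81 / (16.84 * 16.96)
r = 279.81 / 285.6064
r = 0.9797

0.9797


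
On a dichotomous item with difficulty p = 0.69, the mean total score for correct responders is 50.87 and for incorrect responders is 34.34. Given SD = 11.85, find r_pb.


q = 1 - p = 0.31
rpb = ((M1 - M0) / SD) * sqrt(p * q)
rpb = ((50.87 - 34.34) / 11.85) * sqrt(0.69 * 0.31)
rpb = 0.6451

0.6451


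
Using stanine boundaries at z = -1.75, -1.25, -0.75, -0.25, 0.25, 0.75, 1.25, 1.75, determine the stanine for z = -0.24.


Stanine boundaries: [-1.75, -1.25, -0.75, -0.25, 0.25, 0.75, 1.25, 1.75]
z = -0.24
Check each boundary:
  z >= -1.75 -> could be stanine 2
  z >= -1.25 -> could be stanine 3
  z >= -0.75 -> could be stanine 4
  z >= -0.25 -> could be stanine 5
  z < 0.25
  z < 0.75
  z < 1.25
  z < 1.75
Highest qualifying boundary gives stanine = 5

5


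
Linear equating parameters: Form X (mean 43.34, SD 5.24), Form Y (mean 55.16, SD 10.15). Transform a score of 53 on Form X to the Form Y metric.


slope = SD_Y / SD_X = 10.15 / 5.24 ~ 1.937
intercept = mean_Y - slope * mean_X = 55.16 - (10.15 / 5.24) * 43.34 ~ -28.7906
Y = slope * X + intercept. To avoid rounding drift from the rounded slope/intercept, evaluate the equivalent form Y = mean_Y + SD_Y * (X - mean_X) / SD_X at full precision:
Y = 55.16 + 10.15 * (53 - 43.34) / 5.24
Y = 55.16 + 10.15 * 9.66 / 5.24
Y = 55.16 + 98.049 / 5.24
Y = 55.16 + 18.7116
Y = 73.8716

73.8716


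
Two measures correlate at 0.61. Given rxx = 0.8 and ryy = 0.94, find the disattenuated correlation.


r_corrected = rxy / sqrt(rxx * ryy)
= 0.61 / sqrt(0.8 * 0.94)
= 0.61 / sqrt(0.752)
= 0.61 / 0.867179
r_corrected = 0.7034

0.7034


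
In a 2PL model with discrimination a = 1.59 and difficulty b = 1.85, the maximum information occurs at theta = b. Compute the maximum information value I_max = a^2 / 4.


For 2PL, max info at theta = b = 1.85
I_max = a^2 / 4 = 1.59^2 / 4
= 2.5281 / 4
I_max = 0.632

0.632


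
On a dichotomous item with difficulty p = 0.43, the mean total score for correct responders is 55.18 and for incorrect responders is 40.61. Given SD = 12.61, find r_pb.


q = 1 - p = 0.57
rpb = ((M1 - M0) / SD) * sqrt(p * q)
rpb = ((55.18 - 40.61) / 12.61) * sqrt(0.43 * 0.57)
rpb = 0.572

0.572


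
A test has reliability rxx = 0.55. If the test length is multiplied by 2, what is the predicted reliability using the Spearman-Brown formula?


r_new = (n * rxx) / (1 + (n-1) * rxx)
r_new = (2 * 0.55) / (1 + 1 * 0.55)
r_new = 1.1 / 1.55
r_new = 0.7097

0.7097


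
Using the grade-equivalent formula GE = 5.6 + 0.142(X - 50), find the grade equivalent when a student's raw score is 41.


raw - median = 41 - 50 = -9
slope * diff = 0.142 * -9 = -1.278
GE = 5.6 + -1.278
GE = 4.322

4.322


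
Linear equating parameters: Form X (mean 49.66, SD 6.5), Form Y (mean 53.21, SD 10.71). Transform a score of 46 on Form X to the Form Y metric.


slope = SD_Y / SD_X = 10.71 / 6.5 ~ 1.6477
intercept = mean_Y - slope * mean_X = 53.21 - (10.71 / 6.5) * 49.66 ~ -28.6144
Y = slope * X + intercept. To avoid rounding drift from the rounded slope/intercept, evaluate the equivalent form Y = mean_Y + SD_Y * (X - mean_X) / SD_X at full precision:
Y = 53.21 + 10.71 * (46 - 49.66) / 6.5
Y = 53.21 - 10.71 * 3.66 / 6.5
Y = 53.21 - 39.1986 / 6.5
Y = 53.21 - 6.0306
Y = 47.1794

47.1794


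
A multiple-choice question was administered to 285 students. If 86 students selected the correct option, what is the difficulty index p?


Item difficulty p = number correct / total examinees
p = 86 / 285
p = 0.3018

0.3018


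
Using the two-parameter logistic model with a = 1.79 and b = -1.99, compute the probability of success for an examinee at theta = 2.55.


a*(theta - b) = 1.79 * (2.55 - -1.99) = 8.1266
exp(-8.1266) = 0.0003
P = 1 / (1 + 0.0003)
P = 0.9997

0.9997


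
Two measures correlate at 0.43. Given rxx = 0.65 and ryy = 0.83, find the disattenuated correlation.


r_corrected = rxy / sqrt(rxx * ryy)
= 0.43 / sqrt(0.65 * 0.83)
= 0.43 / sqrt(0.5395)
= 0.43 / 0.734507
r_corrected = 0.5854

0.5854


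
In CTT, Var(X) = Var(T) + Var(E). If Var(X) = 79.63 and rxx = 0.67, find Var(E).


var_true = rxx * var_obs = 0.67 * 79.63 = 53.3521
var_error = var_obs - var_true
var_error = 79.63 - 53.3521
var_error = 26.2779

26.2779


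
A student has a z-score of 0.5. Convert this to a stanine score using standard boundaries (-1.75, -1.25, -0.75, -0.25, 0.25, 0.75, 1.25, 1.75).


Stanine boundaries: [-1.75, -1.25, -0.75, -0.25, 0.25, 0.75, 1.25, 1.75]
z = 0.5
Check each boundary:
  z >= -1.75 -> could be stanine 2
  z >= -1.25 -> could be stanine 3
  z >= -0.75 -> could be stanine 4
  z >= -0.25 -> could be stanine 5
  z >= 0.25 -> could be stanine 6
  z < 0.75
  z < 1.25
  z < 1.75
Highest qualifying boundary gives stanine = 6

6


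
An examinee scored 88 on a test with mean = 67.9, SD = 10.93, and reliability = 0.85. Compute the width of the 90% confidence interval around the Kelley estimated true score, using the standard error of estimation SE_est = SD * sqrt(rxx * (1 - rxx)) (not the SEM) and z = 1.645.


True score estimate = 0.85*88 + 0.15*67.9 = 84.985
SE_est = SD * sqrt(rxx * (1 - rxx)) = 10.93 * sqrt(0.85 * 0.15) = 10.93 * sqrt(0.1275) = 3.902791
CI = T_est +/- z * SE_est, so width = 2 * z * SE_est = 2 * 1.645 * 3.902791
Width = 12.8402

12.8402


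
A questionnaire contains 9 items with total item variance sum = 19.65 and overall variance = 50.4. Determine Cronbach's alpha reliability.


alpha = (k/(k-1)) * (1 - sum(si^2)/s_total^2)
= (9/8) * (1 - 19.65/50.4)
alpha = 0.6864

0.6864


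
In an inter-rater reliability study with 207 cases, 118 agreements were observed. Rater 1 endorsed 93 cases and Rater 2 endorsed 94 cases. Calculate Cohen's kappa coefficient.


P_o = 118/207 = 0.570048
P_e = (93*94 + 114*113) / 42849 = 0.504656
kappa = (P_o - P_e) / (1 - P_e)
kappa = (0.570048 - 0.504656) / (1 - 0.504656)
kappa = 0.132

0.132


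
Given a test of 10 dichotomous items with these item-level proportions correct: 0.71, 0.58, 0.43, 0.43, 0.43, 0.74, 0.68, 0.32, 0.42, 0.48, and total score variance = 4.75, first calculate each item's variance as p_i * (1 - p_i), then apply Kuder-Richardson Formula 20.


For each item, compute p_i * q_i:
  Item 1: 0.71 * 0.29 = 0.2059
  Item 2: 0.58 * 0.42 = 0.2436
  Item 3: 0.43 * 0.57 = 0.2451
  Item 4: 0.43 * 0.57 = 0.2451
  Item 5: 0.43 * 0.57 = 0.2451
  Item 6: 0.74 * 0.26 = 0.1924
  Item 7: 0.68 * 0.32 = 0.2176
  Item 8: 0.32 * 0.68 = 0.2176
  Item 9: 0.42 * 0.58 = 0.2436
  Item 10: 0.48 * 0.52 = 0.2496
Sum(p_i * q_i) = 0.2059 + 0.2436 + 0.2451 + 0.2451 + 0.2451 + 0.1924 + 0.2176 + 0.2176 + 0.2436 + 0.2496 = 2.3056
KR-20 = (k/(k-1)) * (1 - Sum(p_i*q_i) / Var_total)
= (10/9) * (1 - 2.3056/4.75)
= 1.1111 * 0.5146
KR-20 = 0.5718

0.5718


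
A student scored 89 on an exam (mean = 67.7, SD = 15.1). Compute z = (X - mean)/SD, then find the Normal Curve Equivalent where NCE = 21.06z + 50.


z = (X - mean) / SD = (89 - 67.7) / 15.1
z = 21.3 / 15.1
z = 1.4106
NCE = NCE = 21.06z + 50
Carry z at full precision (z = 21.3 / 15.1) into the conversion:
NCE = 21.06 * (21.3 / 15.1) + 50 = 448.578 / 15.1 + 50
NCE = 29.7072 + 50
NCE = 79.7072

79.7072


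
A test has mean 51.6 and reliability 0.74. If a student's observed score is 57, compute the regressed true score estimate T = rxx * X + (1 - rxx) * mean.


T_est = rxx * X + (1 - rxx) * mean
T_est = 0.74 * 57 + 0.26 * 51.6
T_est = 42.18 + 13.416
T_est = 55.596

55.596


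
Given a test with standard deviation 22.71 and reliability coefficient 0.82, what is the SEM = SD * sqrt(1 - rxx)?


SEM = SD * sqrt(1 - rxx)
SEM = 22.71 * sqrt(1 - 0.82)
SEM = 22.71 * sqrt(0.18) = 22.71 * 0.424264
SEM = 9.635

9.635


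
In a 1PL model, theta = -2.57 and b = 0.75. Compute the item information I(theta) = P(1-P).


P = 1/(1+exp(-(-2.57-0.75))) = 0.0349
I = P*(1-P) = 0.0349 * 0.9651
I = 0.0337

0.0337


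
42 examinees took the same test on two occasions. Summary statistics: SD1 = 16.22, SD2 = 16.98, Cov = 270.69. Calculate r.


r = cov(X,Y) / (SD_X * SD_Y)
r = 270.69 / (16.22 * 16.98)
r = 270.69 / 275.4156
r = 0.9828

0.9828


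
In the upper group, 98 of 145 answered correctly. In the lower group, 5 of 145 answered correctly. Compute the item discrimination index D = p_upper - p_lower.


p_upper = 98/145 = 0.6759
p_lower = 5/145 = 0.0345
D = 0.6759 - 0.0345 = 0.6414

0.6414


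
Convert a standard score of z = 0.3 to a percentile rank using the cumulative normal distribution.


CDF(z) = 0.5 * (1 + erf(z/sqrt(2)))
erf(0.2121) = 0.2358
CDF = 0.6179
Percentile rank = 0.6179 * 100 = 61.79

61.79


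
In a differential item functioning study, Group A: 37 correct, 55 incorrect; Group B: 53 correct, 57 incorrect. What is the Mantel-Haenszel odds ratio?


Odds_A = 37/55 = 0.6727
Odds_B = 53/57 = 0.9298
OR = Odds_A / Odds_B = 0.6727 / 0.9298
Exactly, OR = (37 * 57) / (55 * 53) = 2109 / 2915
OR = 0.7235

0.7235


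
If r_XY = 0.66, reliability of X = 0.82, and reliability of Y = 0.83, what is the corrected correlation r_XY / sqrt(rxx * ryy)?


r_corrected = rxy / sqrt(rxx * ryy)
= 0.66 / sqrt(0.82 * 0.83)
= 0.66 / sqrt(0.6806)
= 0.66 / 0.824985
r_corrected = 0.8

0.8


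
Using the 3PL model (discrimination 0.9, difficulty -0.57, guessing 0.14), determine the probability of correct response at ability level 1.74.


logit = 0.9*(1.74 - -0.57) = 2.079
P* = 1/(1 + exp(-2.079)) = 0.8888
P = 0.14 + (1 - 0.14) * 0.8888
P = 0.9044

0.9044


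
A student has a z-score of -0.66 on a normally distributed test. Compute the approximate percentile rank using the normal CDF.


CDF(z) = 0.5 * (1 + erf(z/sqrt(2)))
erf(-0.4667) = -0.4907
CDF = 0.2546
Percentile rank = 0.2546 * 100 = 25.46

25.46


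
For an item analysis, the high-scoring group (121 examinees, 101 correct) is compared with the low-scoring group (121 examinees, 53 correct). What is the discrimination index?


p_upper = 101/121 = 0.8347
p_lower = 53/121 = 0.438
D = 0.8347 - 0.438 = 0.3967

0.3967


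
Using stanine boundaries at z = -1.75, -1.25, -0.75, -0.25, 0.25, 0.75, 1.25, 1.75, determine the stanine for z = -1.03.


Stanine boundaries: [-1.75, -1.25, -0.75, -0.25, 0.25, 0.75, 1.25, 1.75]
z = -1.03
Check each boundary:
  z >= -1.75 -> could be stanine 2
  z >= -1.25 -> could be stanine 3
  z < -0.75
  z < -0.25
  z < 0.25
  z < 0.75
  z < 1.25
  z < 1.75
Highest qualifying boundary gives stanine = 3

3


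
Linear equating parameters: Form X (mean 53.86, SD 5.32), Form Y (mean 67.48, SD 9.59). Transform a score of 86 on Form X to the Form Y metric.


slope = SD_Y / SD_X = 9.59 / 5.32 ~ 1.8026
intercept = mean_Y - slope * mean_X = 67.48 - (9.59 / 5.32) * 53.86 ~ -29.6097
Y = slope * X + intercept. To avoid rounding drift from the rounded slope/intercept, evaluate the equivalent form Y = mean_Y + SD_Y * (X - mean_X) / SD_X at full precision:
Y = 67.48 + 9.59 * (86 - 53.86) / 5.32
Y = 67.48 + 9.59 * 32.14 / 5.32
Y = 67.48 + 308.2226 / 5.32
Y = 67.48 + 57.9366
Y = 125.4166

125.4166


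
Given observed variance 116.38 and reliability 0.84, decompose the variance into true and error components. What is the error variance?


var_true = rxx * var_obs = 0.84 * 116.38 = 97.7592
var_error = var_obs - var_true
var_error = 116.38 - 97.7592
var_error = 18.6208

18.6208


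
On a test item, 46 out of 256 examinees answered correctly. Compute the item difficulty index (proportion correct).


Item difficulty p = number correct / total examinees
p = 46 / 256
p = 0.1797

0.1797


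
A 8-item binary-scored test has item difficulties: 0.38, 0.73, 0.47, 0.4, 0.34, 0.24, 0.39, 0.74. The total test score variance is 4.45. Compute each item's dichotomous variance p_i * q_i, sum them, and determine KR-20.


For each item, compute p_i * q_i:
  Item 1: 0.38 * 0.62 = 0.2356
  Item 2: 0.73 * 0.27 = 0.1971
  Item 3: 0.47 * 0.53 = 0.2491
  Item 4: 0.4 * 0.6 = 0.24
  Item 5: 0.34 * 0.66 = 0.2244
  Item 6: 0.24 * 0.76 = 0.1824
  Item 7: 0.39 * 0.61 = 0.2379
  Item 8: 0.74 * 0.26 = 0.1924
Sum(p_i * q_i) = 0.2356 + 0.1971 + 0.2491 + 0.24 + 0.2244 + 0.1824 + 0.2379 + 0.1924 = 1.7589
KR-20 = (k/(k-1)) * (1 - Sum(p_i*q_i) / Var_total)
= (8/7) * (1 - 1.7589/4.45)
= 1.1429 * 0.6047
KR-20 = 0.6911

0.6911


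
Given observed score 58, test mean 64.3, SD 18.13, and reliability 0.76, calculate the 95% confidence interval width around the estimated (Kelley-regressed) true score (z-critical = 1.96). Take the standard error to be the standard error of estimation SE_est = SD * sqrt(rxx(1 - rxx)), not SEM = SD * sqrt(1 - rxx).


True score estimate = 0.76*58 + 0.24*64.3 = 59.512
SE_est = SD * sqrt(rxx * (1 - rxx)) = 18.13 * sqrt(0.76 * 0.24) = 18.13 * sqrt(0.1824) = 7.743017
CI = T_est +/- z * SE_est, so width = 2 * z * SE_est = 2 * 1.96 * 7.743017
Width = 30.3526

30.3526


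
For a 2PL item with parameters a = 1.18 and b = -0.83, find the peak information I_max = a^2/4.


For 2PL, max info at theta = b = -0.83
I_max = a^2 / 4 = 1.18^2 / 4
= 1.3924 / 4
I_max = 0.3481

0.3481


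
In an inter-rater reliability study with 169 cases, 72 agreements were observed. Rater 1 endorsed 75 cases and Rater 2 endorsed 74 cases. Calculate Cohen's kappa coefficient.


P_o = 72/169 = 0.426036
P_e = (75*74 + 94*95) / 28561 = 0.506985
kappa = (P_o - P_e) / (1 - P_e)
kappa = (0.426036 - 0.506985) / (1 - 0.506985)
kappa = -0.1642

-0.1642


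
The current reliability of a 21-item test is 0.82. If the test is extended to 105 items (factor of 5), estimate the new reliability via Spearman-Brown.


r_new = (n * rxx) / (1 + (n-1) * rxx)
r_new = (5 * 0.82) / (1 + 4 * 0.82)
r_new = 4.1 / 4.28
r_new = 0.9579

0.9579


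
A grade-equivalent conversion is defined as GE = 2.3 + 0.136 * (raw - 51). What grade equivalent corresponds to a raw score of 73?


raw - median = 73 - 51 = 22
slope * diff = 0.136 * 22 = 2.992
GE = 2.3 + 2.992
GE = 5.292

5.292


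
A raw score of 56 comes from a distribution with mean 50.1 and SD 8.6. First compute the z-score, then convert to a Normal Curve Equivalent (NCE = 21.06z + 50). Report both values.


z = (X - mean) / SD = (56 - 50.1) / 8.6
z = 5.9 / 8.6
z = 0.686
NCE = NCE = 21.06z + 50
Carry z at full precision (z = 5.9 / 8.6) into the conversion:
NCE = 21.06 * (5.9 / 8.6) + 50 = 124.254 / 8.6 + 50
NCE = 14.4481 + 50
NCE = 64.4481

64.4481


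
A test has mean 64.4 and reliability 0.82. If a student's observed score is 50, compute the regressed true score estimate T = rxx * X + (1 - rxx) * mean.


T_est = rxx * X + (1 - rxx) * mean
T_est = 0.82 * 50 + 0.18 * 64.4
T_est = 41.0 + 11.592
T_est = 52.592

52.592


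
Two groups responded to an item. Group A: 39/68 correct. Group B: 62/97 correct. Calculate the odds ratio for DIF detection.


Odds_A = 39/29 = 1.3448
Odds_B = 62/35 = 1.7714
OR = Odds_A / Odds_B = 1.3448 / 1.7714
Exactly, OR = (39 * 35) / (29 * 62) = 1365 / 1798
OR = 0.7592

0.7592


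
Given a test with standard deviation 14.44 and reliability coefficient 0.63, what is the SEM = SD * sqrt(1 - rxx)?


SEM = SD * sqrt(1 - rxx)
SEM = 14.44 * sqrt(1 - 0.63)
SEM = 14.44 * sqrt(0.37) = 14.44 * 0.608276
SEM = 8.7835

8.7835


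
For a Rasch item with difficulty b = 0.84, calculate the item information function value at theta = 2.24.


P = 1/(1+exp(-(2.24-0.84))) = 0.8022
I = P*(1-P) = 0.8022 * 0.1978
I = 0.1587

0.1587


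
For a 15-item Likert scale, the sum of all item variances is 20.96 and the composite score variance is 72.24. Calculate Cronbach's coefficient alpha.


alpha = (k/(k-1)) * (1 - sum(si^2)/s_total^2)
= (15/14) * (1 - 20.96/72.24)
alpha = 0.7606

0.7606


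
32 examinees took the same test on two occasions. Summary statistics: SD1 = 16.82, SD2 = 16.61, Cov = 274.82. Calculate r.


r = cov(X,Y) / (SD_X * SD_Y)
r = 274.82 / (16.82 * 16.61)
r = 274.82 / 279.3802
r = 0.9837

0.9837


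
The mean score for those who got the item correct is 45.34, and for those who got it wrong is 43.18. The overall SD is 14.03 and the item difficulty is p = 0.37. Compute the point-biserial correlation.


q = 1 - p = 0.63
rpb = ((M1 - M0) / SD) * sqrt(p * q)
rpb = ((45.34 - 43.18) / 14.03) * sqrt(0.37 * 0.63)
rpb = 0.0743

0.0743


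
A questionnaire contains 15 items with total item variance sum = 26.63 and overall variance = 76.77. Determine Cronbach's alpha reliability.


alpha = (k/(k-1)) * (1 - sum(si^2)/s_total^2)
= (15/14) * (1 - 26.63/76.77)
alpha = 0.6998

0.6998


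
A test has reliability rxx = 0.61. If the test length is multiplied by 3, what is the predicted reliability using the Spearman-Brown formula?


r_new = (n * rxx) / (1 + (n-1) * rxx)
r_new = (3 * 0.61) / (1 + 2 * 0.61)
r_new = 1.83 / 2.22
r_new = 0.8243

0.8243


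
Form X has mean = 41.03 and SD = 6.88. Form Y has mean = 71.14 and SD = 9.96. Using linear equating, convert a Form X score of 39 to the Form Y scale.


slope = SD_Y / SD_X = 9.96 / 6.88 ~ 1.4477
intercept = mean_Y - slope * mean_X = 71.14 - (9.96 / 6.88) * 41.03 ~ 11.7419
Y = slope * X + intercept. To avoid rounding drift from the rounded slope/intercept, evaluate the equivalent form Y = mean_Y + SD_Y * (X - mean_X) / SD_X at full precision:
Y = 71.14 + 9.96 * (39 - 41.03) / 6.88
Y = 71.14 - 9.96 * 2.03 / 6.88
Y = 71.14 - 20.2188 / 6.88
Y = 71.14 - 2.9388
Y = 68.2012

68.2012


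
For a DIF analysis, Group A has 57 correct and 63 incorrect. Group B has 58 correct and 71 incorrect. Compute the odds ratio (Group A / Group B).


Odds_A = 57/63 = 0.9048
Odds_B = 58/71 = 0.8169
OR = Odds_A / Odds_B = 0.9048 / 0.8169
Exactly, OR = (57 * 71) / (63 * 58) = 4047 / 3654
OR = 1.1076

1.1076


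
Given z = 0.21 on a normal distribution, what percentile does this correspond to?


CDF(z) = 0.5 * (1 + erf(z/sqrt(2)))
erf(0.1485) = 0.1663
CDF = 0.5832
Percentile rank = 0.5832 * 100 = 58.32

58.32


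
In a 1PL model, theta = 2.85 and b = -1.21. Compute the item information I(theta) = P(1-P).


P = 1/(1+exp(-(2.85--1.21))) = 0.983
I = P*(1-P) = 0.983 * 0.017
I = 0.0167

0.0167


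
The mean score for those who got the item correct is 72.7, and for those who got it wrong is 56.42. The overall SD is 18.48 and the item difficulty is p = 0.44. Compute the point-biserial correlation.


q = 1 - p = 0.56
rpb = ((M1 - M0) / SD) * sqrt(p * q)
rpb = ((72.7 - 56.42) / 18.48) * sqrt(0.44 * 0.56)
rpb = 0.4373

0.4373


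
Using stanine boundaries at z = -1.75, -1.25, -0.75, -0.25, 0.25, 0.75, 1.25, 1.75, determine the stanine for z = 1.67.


Stanine boundaries: [-1.75, -1.25, -0.75, -0.25, 0.25, 0.75, 1.25, 1.75]
z = 1.67
Check each boundary:
  z >= -1.75 -> could be stanine 2
  z >= -1.25 -> could be stanine 3
  z >= -0.75 -> could be stanine 4
  z >= -0.25 -> could be stanine 5
  z >= 0.25 -> could be stanine 6
  z >= 0.75 -> could be stanine 7
  z >= 1.25 -> could be stanine 8
  z < 1.75
Highest qualifying boundary gives stanine = 8

8


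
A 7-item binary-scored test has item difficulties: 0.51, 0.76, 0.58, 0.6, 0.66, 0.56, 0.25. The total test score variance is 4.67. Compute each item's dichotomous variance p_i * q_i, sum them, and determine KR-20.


For each item, compute p_i * q_i:
  Item 1: 0.51 * 0.49 = 0.2499
  Item 2: 0.76 * 0.24 = 0.1824
  Item 3: 0.58 * 0.42 = 0.2436
  Item 4: 0.6 * 0.4 = 0.24
  Item 5: 0.66 * 0.34 = 0.2244
  Item 6: 0.56 * 0.44 = 0.2464
  Item 7: 0.25 * 0.75 = 0.1875
Sum(p_i * q_i) = 0.2499 + 0.1824 + 0.2436 + 0.24 + 0.2244 + 0.2464 + 0.1875 = 1.5742
KR-20 = (k/(k-1)) * (1 - Sum(p_i*q_i) / Var_total)
= (7/6) * (1 - 1.5742/4.67)
= 1.1667 * 0.6629
KR-20 = 0.7734

0.7734


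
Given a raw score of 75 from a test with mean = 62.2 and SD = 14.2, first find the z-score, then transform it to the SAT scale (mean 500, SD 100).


z = (X - mean) / SD = (75 - 62.2) / 14.2
z = 12.8 / 14.2
z = 0.9014
SAT-scale = SAT = 500 + 100z
Carry z at full precision (z = 12.8 / 14.2) into the conversion:
SAT-scale = 500 + 100 * (12.8 / 14.2) = 500 + 1280 / 14.2
SAT-scale = 500 + 90.1408
SAT-scale = 590.1408

590.1408


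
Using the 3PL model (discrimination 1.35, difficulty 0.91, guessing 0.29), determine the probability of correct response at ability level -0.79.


logit = 1.35*(-0.79 - 0.91) = -2.295
P* = 1/(1 + exp(--2.295)) = 0.0915
P = 0.29 + (1 - 0.29) * 0.0915
P = 0.355

0.355


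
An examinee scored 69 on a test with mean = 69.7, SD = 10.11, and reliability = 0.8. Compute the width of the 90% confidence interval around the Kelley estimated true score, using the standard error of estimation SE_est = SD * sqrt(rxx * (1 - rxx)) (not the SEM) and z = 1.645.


True score estimate = 0.8*69 + 0.2*69.7 = 69.14
SE_est = SD * sqrt(rxx * (1 - rxx)) = 10.11 * sqrt(0.8 * 0.2) = 10.11 * sqrt(0.16) = 4.044
CI = T_est +/- z * SE_est, so width = 2 * z * SE_est = 2 * 1.645 * 4.044
Width = 13.3048

13.3048


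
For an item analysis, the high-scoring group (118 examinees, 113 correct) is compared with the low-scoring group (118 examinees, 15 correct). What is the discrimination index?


p_upper = 113/118 = 0.9576
p_lower = 15/118 = 0.1271
D = 0.9576 - 0.1271 = 0.8305

0.8305


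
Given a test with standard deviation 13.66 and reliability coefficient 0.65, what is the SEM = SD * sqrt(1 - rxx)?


SEM = SD * sqrt(1 - rxx)
SEM = 13.66 * sqrt(1 - 0.65)
SEM = 13.66 * sqrt(0.35) = 13.66 * 0.591608
SEM = 8.0814

8.0814


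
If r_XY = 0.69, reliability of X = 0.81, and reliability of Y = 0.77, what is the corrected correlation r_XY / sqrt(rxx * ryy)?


r_corrected = rxy / sqrt(rxx * ryy)
= 0.69 / sqrt(0.81 * 0.77)
= 0.69 / sqrt(0.6237)
= 0.69 / 0.789747
r_corrected = 0.8737

0.8737


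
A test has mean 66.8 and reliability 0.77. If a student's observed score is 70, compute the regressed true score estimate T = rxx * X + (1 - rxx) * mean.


T_est = rxx * X + (1 - rxx) * mean
T_est = 0.77 * 70 + 0.23 * 66.8
T_est = 53.9 + 15.364
T_est = 69.264

69.264


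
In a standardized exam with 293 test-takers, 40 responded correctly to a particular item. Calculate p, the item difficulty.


Item difficulty p = number correct / total examinees
p = 40 / 293
p = 0.1365

0.1365


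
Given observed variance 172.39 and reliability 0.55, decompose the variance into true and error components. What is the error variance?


var_true = rxx * var_obs = 0.55 * 172.39 = 94.8145
var_error = var_obs - var_true
var_error = 172.39 - 94.8145
var_error = 77.5755

77.5755


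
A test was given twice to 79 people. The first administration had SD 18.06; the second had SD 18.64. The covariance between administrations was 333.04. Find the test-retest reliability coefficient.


r = cov(X,Y) / (SD_X * SD_Y)
r = 333.04 / (18.06 * 18.64)
r = 333.04 / 336.6384
r = 0.9893

0.9893


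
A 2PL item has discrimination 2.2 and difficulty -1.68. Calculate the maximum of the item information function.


For 2PL, max info at theta = b = -1.68
I_max = a^2 / 4 = 2.2^2 / 4
= 4.84 / 4
I_max = 1.21

1.21


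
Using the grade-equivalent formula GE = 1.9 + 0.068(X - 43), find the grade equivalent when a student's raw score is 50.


raw - median = 50 - 43 = 7
slope * diff = 0.068 * 7 = 0.476
GE = 1.9 + 0.476
GE = 2.376

2.376


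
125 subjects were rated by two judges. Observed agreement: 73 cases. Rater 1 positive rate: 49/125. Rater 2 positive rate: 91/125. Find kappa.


P_o = 73/125 = 0.584
P_e = (49*91 + 76*34) / 15625 = 0.450752
kappa = (P_o - P_e) / (1 - P_e)
kappa = (0.584 - 0.450752) / (1 - 0.450752)
kappa = 0.2426

0.2426


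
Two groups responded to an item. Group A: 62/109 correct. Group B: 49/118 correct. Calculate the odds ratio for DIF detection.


Odds_A = 62/47 = 1.3191
Odds_B = 49/69 = 0.7101
OR = Odds_A / Odds_B = 1.3191 / 0.7101
Exactly, OR = (62 * 69) / (47 * 49) = 4278 / 2303
OR = 1.8576

1.8576


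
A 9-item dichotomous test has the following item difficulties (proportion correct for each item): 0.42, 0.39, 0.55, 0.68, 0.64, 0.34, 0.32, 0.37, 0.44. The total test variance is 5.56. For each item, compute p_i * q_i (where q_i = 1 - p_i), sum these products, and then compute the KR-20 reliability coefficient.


For each item, compute p_i * q_i:
  Item 1: 0.42 * 0.58 = 0.2436
  Item 2: 0.39 * 0.61 = 0.2379
  Item 3: 0.55 * 0.45 = 0.2475
  Item 4: 0.68 * 0.32 = 0.2176
  Item 5: 0.64 * 0.36 = 0.2304
  Item 6: 0.34 * 0.66 = 0.2244
  Item 7: 0.32 * 0.68 = 0.2176
  Item 8: 0.37 * 0.63 = 0.2331
  Item 9: 0.44 * 0.56 = 0.2464
Sum(p_i * q_i) = 0.2436 + 0.2379 + 0.2475 + 0.2176 + 0.2304 + 0.2244 + 0.2176 + 0.2331 + 0.2464 = 2.0985
KR-20 = (k/(k-1)) * (1 - Sum(p_i*q_i) / Var_total)
= (9/8) * (1 - 2.0985/5.56)
= 1.125 * 0.6226
KR-20 = 0.7004

0.7004


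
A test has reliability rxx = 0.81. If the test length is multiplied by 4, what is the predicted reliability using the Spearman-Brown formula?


r_new = (n * rxx) / (1 + (n-1) * rxx)
r_new = (4 * 0.81) / (1 + 3 * 0.81)
r_new = 3.24 / 3.43
r_new = 0.9446

0.9446


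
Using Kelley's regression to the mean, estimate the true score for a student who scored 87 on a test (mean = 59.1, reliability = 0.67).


T_est = rxx * X + (1 - rxx) * mean
T_est = 0.67 * 87 + 0.33 * 59.1
T_est = 58.29 + 19.503
T_est = 77.793

77.793


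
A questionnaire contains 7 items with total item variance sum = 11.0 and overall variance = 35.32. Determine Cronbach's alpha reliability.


alpha = (k/(k-1)) * (1 - sum(si^2)/s_total^2)
= (7/6) * (1 - 11.0/35.32)
alpha = 0.8033

0.8033


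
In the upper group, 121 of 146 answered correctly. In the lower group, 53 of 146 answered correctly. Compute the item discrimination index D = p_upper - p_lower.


p_upper = 121/146 = 0.8288
p_lower = 53/146 = 0.363
D = 0.8288 - 0.363 = 0.4658

0.4658


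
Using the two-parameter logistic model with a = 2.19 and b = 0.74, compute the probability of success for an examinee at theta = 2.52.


a*(theta - b) = 2.19 * (2.52 - 0.74) = 3.8982
exp(-3.8982) = 0.0203
P = 1 / (1 + 0.0203)
P = 0.9801

0.9801


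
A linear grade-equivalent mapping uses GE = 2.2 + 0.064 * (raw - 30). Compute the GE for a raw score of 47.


raw - median = 47 - 30 = 17
slope * diff = 0.064 * 17 = 1.088
GE = 2.2 + 1.088
GE = 3.288

3.288


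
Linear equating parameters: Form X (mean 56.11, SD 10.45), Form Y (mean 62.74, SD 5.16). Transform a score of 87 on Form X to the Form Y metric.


slope = SD_Y / SD_X = 5.16 / 10.45 ~ 0.4938
intercept = mean_Y - slope * mean_X = 62.74 - (5.16 / 10.45) * 56.11 ~ 35.034
Y = slope * X + intercept. To avoid rounding drift from the rounded slope/intercept, evaluate the equivalent form Y = mean_Y + SD_Y * (X - mean_X) / SD_X at full precision:
Y = 62.74 + 5.16 * (87 - 56.11) / 10.45
Y = 62.74 + 5.16 * 30.89 / 10.45
Y = 62.74 + 159.3924 / 10.45
Y = 62.74 + 15.2529
Y = 77.9929

77.9929


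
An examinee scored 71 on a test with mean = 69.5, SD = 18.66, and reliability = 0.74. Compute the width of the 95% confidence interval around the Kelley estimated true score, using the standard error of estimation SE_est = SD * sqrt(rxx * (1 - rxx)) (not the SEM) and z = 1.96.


True score estimate = 0.74*71 + 0.26*69.5 = 70.61
SE_est = SD * sqrt(rxx * (1 - rxx)) = 18.66 * sqrt(0.74 * 0.26) = 18.66 * sqrt(0.1924) = 8.184915
CI = T_est +/- z * SE_est, so width = 2 * z * SE_est = 2 * 1.96 * 8.184915
Width = 32.0849

32.0849


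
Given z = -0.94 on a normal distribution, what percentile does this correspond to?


CDF(z) = 0.5 * (1 + erf(z/sqrt(2)))
erf(-0.6647) = -0.6528
CDF = 0.1736
Percentile rank = 0.1736 * 100 = 17.36

17.36


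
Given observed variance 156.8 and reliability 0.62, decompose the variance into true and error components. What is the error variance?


var_true = rxx * var_obs = 0.62 * 156.8 = 97.216
var_error = var_obs - var_true
var_error = 156.8 - 97.216
var_error = 59.584

59.584


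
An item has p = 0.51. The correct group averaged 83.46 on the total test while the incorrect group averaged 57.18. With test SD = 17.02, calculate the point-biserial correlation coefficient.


q = 1 - p = 0.49
rpb = ((M1 - M0) / SD) * sqrt(p * q)
rpb = ((83.46 - 57.18) / 17.02) * sqrt(0.51 * 0.49)
rpb = 0.7719

0.7719


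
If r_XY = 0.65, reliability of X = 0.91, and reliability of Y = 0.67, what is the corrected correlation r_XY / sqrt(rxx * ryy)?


r_corrected = rxy / sqrt(rxx * ryy)
= 0.65 / sqrt(0.91 * 0.67)
= 0.65 / sqrt(0.6097)
= 0.65 / 0.780833
r_corrected = 0.8324

0.8324


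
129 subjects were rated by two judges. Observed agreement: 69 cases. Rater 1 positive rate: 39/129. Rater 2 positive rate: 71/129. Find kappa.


P_o = 69/129 = 0.534884
P_e = (39*71 + 90*58) / 16641 = 0.480079
kappa = (P_o - P_e) / (1 - P_e)
kappa = (0.534884 - 0.480079) / (1 - 0.480079)
kappa = 0.1054

0.1054


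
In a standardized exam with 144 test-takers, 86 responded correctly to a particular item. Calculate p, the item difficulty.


Item difficulty p = number correct / total examinees
p = 86 / 144
p = 0.5972

0.5972


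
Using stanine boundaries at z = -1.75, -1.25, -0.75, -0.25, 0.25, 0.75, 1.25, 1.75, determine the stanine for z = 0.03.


Stanine boundaries: [-1.75, -1.25, -0.75, -0.25, 0.25, 0.75, 1.25, 1.75]
z = 0.03
Check each boundary:
  z >= -1.75 -> could be stanine 2
  z >= -1.25 -> could be stanine 3
  z >= -0.75 -> could be stanine 4
  z >= -0.25 -> could be stanine 5
  z < 0.25
  z < 0.75
  z < 1.25
  z < 1.75
Highest qualifying boundary gives stanine = 5

5


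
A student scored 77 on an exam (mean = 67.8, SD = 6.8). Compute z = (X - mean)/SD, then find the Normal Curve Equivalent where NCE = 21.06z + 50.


z = (X - mean) / SD = (77 - 67.8) / 6.8
z = 9.2 / 6.8
z = 1.3529
NCE = NCE = 21.06z + 50
Carry z at full precision (z = 9.2 / 6.8) into the conversion:
NCE = 21.06 * (9.2 / 6.8) + 50 = 193.752 / 6.8 + 50
NCE = 28.4929 + 50
NCE = 78.4929

78.4929


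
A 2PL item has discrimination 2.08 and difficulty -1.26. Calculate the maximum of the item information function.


For 2PL, max info at theta = b = -1.26
I_max = a^2 / 4 = 2.08^2 / 4
= 4.3264 / 4
I_max = 1.0816

1.0816


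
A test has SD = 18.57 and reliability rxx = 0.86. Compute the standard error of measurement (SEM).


SEM = SD * sqrt(1 - rxx)
SEM = 18.57 * sqrt(1 - 0.86)
SEM = 18.57 * sqrt(0.14) = 18.57 * 0.374166
SEM = 6.9483

6.9483


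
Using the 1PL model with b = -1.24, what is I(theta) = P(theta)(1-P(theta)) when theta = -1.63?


P = 1/(1+exp(-(-1.63--1.24))) = 0.4037
I = P*(1-P) = 0.4037 * 0.5963
I = 0.2407

0.2407


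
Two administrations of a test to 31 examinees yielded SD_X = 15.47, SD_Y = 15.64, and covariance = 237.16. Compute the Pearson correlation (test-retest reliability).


r = cov(X,Y) / (SD_X * SD_Y)
r = 237.16 / (15.47 * 15.64)
r = 237.16 / 241.9508
r = 0.9802

0.9802


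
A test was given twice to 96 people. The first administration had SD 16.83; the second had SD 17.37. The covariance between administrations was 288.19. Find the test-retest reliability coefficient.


r = cov(X,Y) / (SD_X * SD_Y)
r = 288.19 / (16.83 * 17.37)
r = 288.19 / 292.3371
r = 0.9858

0.9858


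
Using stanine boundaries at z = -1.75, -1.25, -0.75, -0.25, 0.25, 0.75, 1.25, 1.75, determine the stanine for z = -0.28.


Stanine boundaries: [-1.75, -1.25, -0.75, -0.25, 0.25, 0.75, 1.25, 1.75]
z = -0.28
Check each boundary:
  z >= -1.75 -> could be stanine 2
  z >= -1.25 -> could be stanine 3
  z >= -0.75 -> could be stanine 4
  z < -0.25
  z < 0.25
  z < 0.75
  z < 1.25
  z < 1.75
Highest qualifying boundary gives stanine = 4

4


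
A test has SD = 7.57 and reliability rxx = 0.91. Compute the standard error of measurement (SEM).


SEM = SD * sqrt(1 - rxx)
SEM = 7.57 * sqrt(1 - 0.91)
SEM = 7.57 * sqrt(0.09) = 7.57 * 0.3
SEM = 2.271

2.271


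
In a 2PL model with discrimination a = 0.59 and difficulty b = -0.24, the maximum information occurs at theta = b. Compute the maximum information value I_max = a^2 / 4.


For 2PL, max info at theta = b = -0.24
I_max = a^2 / 4 = 0.59^2 / 4
= 0.3481 / 4
I_max = 0.087

0.087


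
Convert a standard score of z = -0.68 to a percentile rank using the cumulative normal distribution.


CDF(z) = 0.5 * (1 + erf(z/sqrt(2)))
erf(-0.4808) = -0.5035
CDF = 0.2483
Percentile rank = 0.2483 * 100 = 24.83

24.83


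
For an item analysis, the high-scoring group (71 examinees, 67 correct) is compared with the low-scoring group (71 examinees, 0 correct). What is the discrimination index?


p_upper = 67/71 = 0.9437
p_lower = 0/71 = 0.0
D = 0.9437 - 0.0 = 0.9437

0.9437


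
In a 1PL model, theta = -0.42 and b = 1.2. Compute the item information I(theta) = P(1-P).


P = 1/(1+exp(-(-0.42-1.2))) = 0.1652
I = P*(1-P) = 0.1652 * 0.8348
I = 0.1379

0.1379


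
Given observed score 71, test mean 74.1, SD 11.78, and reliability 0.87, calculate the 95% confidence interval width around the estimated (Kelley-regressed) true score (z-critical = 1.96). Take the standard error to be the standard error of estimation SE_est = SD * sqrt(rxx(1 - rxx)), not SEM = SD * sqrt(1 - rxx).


True score estimate = 0.87*71 + 0.13*74.1 = 71.403
SE_est = SD * sqrt(rxx * (1 - rxx)) = 11.78 * sqrt(0.87 * 0.13) = 11.78 * sqrt(0.1131) = 3.961654
CI = T_est +/- z * SE_est, so width = 2 * z * SE_est = 2 * 1.96 * 3.961654
Width = 15.5297

15.5297


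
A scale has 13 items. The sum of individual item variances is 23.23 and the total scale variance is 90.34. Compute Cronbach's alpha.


alpha = (k/(k-1)) * (1 - sum(si^2)/s_total^2)
= (13/12) * (1 - 23.23/90.34)
alpha = 0.8048

0.8048


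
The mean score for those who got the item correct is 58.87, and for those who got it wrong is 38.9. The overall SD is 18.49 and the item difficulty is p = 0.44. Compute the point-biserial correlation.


q = 1 - p = 0.56
rpb = ((M1 - M0) / SD) * sqrt(p * q)
rpb = ((58.87 - 38.9) / 18.49) * sqrt(0.44 * 0.56)
rpb = 0.5361

0.5361


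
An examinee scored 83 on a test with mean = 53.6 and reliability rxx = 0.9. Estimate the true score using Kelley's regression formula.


T_est = rxx * X + (1 - rxx) * mean
T_est = 0.9 * 83 + 0.1 * 53.6
T_est = 74.7 + 5.36
T_est = 80.06

80.06


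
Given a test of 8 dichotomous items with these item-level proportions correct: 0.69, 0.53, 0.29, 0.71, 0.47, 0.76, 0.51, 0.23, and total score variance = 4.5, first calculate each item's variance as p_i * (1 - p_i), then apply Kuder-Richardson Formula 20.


For each item, compute p_i * q_i:
  Item 1: 0.69 * 0.31 = 0.2139
  Item 2: 0.53 * 0.47 = 0.2491
  Item 3: 0.29 * 0.71 = 0.2059
  Item 4: 0.71 * 0.29 = 0.2059
  Item 5: 0.47 * 0.53 = 0.2491
  Item 6: 0.76 * 0.24 = 0.1824
  Item 7: 0.51 * 0.49 = 0.2499
  Item 8: 0.23 * 0.77 = 0.1771
Sum(p_i * q_i) = 0.2139 + 0.2491 + 0.2059 + 0.2059 + 0.2491 + 0.1824 + 0.2499 + 0.1771 = 1.7333
KR-20 = (k/(k-1)) * (1 - Sum(p_i*q_i) / Var_total)
= (8/7) * (1 - 1.7333/4.5)
= 1.1429 * 0.6148
KR-20 = 0.7027

0.7027


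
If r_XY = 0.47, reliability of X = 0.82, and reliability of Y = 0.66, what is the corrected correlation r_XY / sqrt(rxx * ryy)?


r_corrected = rxy / sqrt(rxx * ryy)
= 0.47 / sqrt(0.82 * 0.66)
= 0.47 / sqrt(0.5412)
= 0.47 / 0.735663
r_corrected = 0.6389

0.6389


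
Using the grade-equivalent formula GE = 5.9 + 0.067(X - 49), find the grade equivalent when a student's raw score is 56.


raw - median = 56 - 49 = 7
slope * diff = 0.067 * 7 = 0.469
GE = 5.9 + 0.469
GE = 6.369

6.369


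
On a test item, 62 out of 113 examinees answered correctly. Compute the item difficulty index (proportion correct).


Item difficulty p = number correct / total examinees
p = 62 / 113
p = 0.5487

0.5487


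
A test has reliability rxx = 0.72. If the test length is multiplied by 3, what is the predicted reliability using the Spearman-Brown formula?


r_new = (n * rxx) / (1 + (n-1) * rxx)
r_new = (3 * 0.72) / (1 + 2 * 0.72)
r_new = 2.16 / 2.44
r_new = 0.8852

0.8852


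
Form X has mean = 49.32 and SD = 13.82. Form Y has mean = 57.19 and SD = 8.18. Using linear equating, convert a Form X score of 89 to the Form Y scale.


slope = SD_Y / SD_X = 8.18 / 13.82 ~ 0.5919
intercept = mean_Y - slope * mean_X = 57.19 - (8.18 / 13.82) * 49.32 ~ 27.9977
Y = slope * X + intercept. To avoid rounding drift from the rounded slope/intercept, evaluate the equivalent form Y = mean_Y + SD_Y * (X - mean_X) / SD_X at full precision:
Y = 57.19 + 8.18 * (89 - 49.32) / 13.82
Y = 57.19 + 8.18 * 39.68 / 13.82
Y = 57.19 + 324.5824 / 13.82
Y = 57.19 + 23.4864
Y = 80.6764

80.6764
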